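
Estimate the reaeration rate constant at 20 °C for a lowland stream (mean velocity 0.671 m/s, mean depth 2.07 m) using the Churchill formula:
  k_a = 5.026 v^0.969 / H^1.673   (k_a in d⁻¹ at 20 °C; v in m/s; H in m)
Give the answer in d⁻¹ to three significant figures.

k_a = 5.026 × 0.671^0.969 / 2.07^1.673 = 5.026 × 0.6794 / 3.378 = 1.011 d⁻¹.

k_a ≈ 1.01 d⁻¹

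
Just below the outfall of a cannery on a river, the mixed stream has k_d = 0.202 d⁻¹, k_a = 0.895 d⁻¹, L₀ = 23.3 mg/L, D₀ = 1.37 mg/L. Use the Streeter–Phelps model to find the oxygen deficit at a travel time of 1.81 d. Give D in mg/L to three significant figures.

k_d L₀/(k_a−k_d) = 0.202×23.3/(0.895−0.202) = 4.707/0.6930 = 6.792 mg/L.
e^(−k_d t) = e^(−0.202×1.810) = 0.6938; e^(−k_a t) = e^(−0.895×1.810) = 0.1979.
D = 6.792 × (0.6938 − 0.1979) + 1.37 × 0.1979 = 3.368 + 0.2711 = 3.639 mg/L.

D ≈ 3.64 mg/L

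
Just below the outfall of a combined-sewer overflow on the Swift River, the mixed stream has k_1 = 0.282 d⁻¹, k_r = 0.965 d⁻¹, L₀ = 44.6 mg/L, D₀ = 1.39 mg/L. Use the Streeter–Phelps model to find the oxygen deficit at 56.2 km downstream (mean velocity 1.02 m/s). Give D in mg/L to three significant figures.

Travel time t = x/v = 56.2 km / (1.02 m/s) = 56200 m / 1.02 m/s = 55100 s = 0.6377 d.
k_1 L₀/(k_r−k_1) = 0.282×44.6/(0.965−0.282) = 12.58/0.6830 = 18.41 mg/L.
e^(−k_1 t) = e^(−0.282×0.6377) = 0.8354; e^(−k_r t) = e^(−0.965×0.6377) = 0.5404.
D = 18.41 × (0.8354 − 0.5404) + 1.39 × 0.5404 = 5.432 + 0.7512 = 6.183 mg/L.

D ≈ 6.18 mg/L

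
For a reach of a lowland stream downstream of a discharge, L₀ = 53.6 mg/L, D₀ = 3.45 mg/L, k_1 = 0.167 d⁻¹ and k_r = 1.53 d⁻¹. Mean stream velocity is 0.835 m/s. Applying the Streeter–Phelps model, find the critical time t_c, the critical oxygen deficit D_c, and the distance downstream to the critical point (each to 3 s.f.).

At the critical point dD/dt = 0, so k_1 L₀ e^(−k_1 t) = k_r D. Substituting D(t) from the Streeter–Phelps equation and solving for t gives
t_c = ln[(k_r/k_1)(1 − D₀(k_r−k_1)/(k_1 L₀))] / (k_r−k_1).
Here k_r−k_1 = 1.363 d⁻¹ and 1 − D₀(k_r−k_1)/(k_1 L₀) = 1 − 3.45×1.363/(0.167×53.6) = 0.4747, so
t_c = ln(9.162 × 0.4747) / 1.363 = 1.470 / 1.363 = 1.078 d.
D_c = (k_1/k_r) L₀ e^(−k_1 t_c) = (0.167/1.53) × 53.6 × e^(−0.167×1.078) = 0.1092 × 53.6 × 0.8352 = 4.886 mg/L.
x_c = v t_c = 0.835 m/s × 1.078 d × 86400 s/d = 77800 m ≈ 77.8 km.

t_c ≈ 1.08 d; D_c ≈ 4.89 mg/L; x_c ≈ 77.8 km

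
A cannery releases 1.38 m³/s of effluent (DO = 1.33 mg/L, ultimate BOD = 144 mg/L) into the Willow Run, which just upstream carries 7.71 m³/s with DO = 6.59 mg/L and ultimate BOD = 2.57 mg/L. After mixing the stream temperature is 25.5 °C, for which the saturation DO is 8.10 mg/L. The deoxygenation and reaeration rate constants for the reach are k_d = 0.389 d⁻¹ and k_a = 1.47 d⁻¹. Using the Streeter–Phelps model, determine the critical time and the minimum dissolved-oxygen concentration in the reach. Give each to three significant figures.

t_c ≈ 0.943 d; minimum DO ≈ 3.69 mg/L

Mixed DO = (7.71×6.59 + 1.38×1.33)/(7.71+1.38) = 52.64/9.090 = 5.791 mg/L.
Mixed L₀ = (7.71×2.57 + 1.38×144)/(9.090) = 218.5/9.090 = 24.04 mg/L.
Initial deficit D₀ = C_s − DO₀ = 8.10 − 5.791 = 2.309 mg/L.
t_c = (1/1.081) ln[(1.47/0.389)(1 − 2.309×1.081/(0.389×24.04))] = 0.9251 × ln(2.771) = 0.9427 d.
D_c = (0.389/1.47) × 24.04 × e^(−0.389×0.9427) = 0.2646 × 24.04 × 0.6930 = 4.409 mg/L.
Minimum DO = 8.10 − 4.409 = 3.691 mg/L.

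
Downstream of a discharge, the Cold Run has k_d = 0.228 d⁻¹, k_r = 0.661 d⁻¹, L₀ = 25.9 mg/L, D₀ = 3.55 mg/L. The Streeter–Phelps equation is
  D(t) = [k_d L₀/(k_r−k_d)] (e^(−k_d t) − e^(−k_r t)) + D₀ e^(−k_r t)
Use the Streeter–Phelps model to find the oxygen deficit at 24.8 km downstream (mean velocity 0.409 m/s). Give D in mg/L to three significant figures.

Travel time t = x/v = 24.8 km / (0.409 m/s) = 24800 m / 0.409 m/s = 60640 s = 0.7018 d.
k_d L₀/(k_r−k_d) = 0.228×25.9/(0.661−0.228) = 5.905/0.4330 = 13.64 mg/L.
e^(−k_d t) = e^(−0.228×0.7018) = 0.8521; e^(−k_r t) = e^(−0.661×0.7018) = 0.6288.
D = 13.64 × (0.8521 − 0.6288) + 3.55 × 0.6288 = 3.045 + 2.232 = 5.278 mg/L.

D ≈ 5.28 mg/L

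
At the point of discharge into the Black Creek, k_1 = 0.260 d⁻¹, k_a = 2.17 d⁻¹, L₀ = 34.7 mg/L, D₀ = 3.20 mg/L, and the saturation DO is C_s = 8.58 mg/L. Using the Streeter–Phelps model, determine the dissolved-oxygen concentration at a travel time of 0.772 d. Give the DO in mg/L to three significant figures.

DO ≈ 5.00 mg/L

k_1 L₀/(k_a−k_1) = 0.260×34.7/(2.17−0.260) = 9.022/1.910 = 4.724 mg/L.
e^(−k_1 t) = e^(−0.260×0.7720) = 0.8181; e^(−k_a t) = e^(−2.17×0.7720) = 0.1873.
D = 4.724 × (0.8181 − 0.1873) + 3.20 × 0.1873 = 2.980 + 0.5992 = 3.579 mg/L.
DO = C_s − D = 8.58 − 3.579 = 5.001 mg/L.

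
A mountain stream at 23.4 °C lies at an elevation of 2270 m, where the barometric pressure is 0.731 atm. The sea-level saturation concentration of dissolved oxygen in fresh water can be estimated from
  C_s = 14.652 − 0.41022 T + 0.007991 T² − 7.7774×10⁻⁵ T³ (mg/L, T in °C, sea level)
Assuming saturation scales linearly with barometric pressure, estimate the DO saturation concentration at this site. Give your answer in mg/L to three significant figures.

C_s ≈ 6.16 mg/L

At sea level: C_s = 14.652 − 0.41022×23.4 + 0.007991×23.4² − 7.7774×10⁻⁵×23.4³ = 8.432 mg/L.
Pressure correction: C_s' = 8.432 × 0.731 = 6.164 mg/L.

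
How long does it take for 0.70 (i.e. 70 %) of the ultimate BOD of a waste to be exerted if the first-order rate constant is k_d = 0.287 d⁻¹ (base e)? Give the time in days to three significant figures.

y/L₀ = 1 − e^(−k_d t) = 0.70 ⇒ e^(−k_d t) = 0.300
t = −ln(0.300) / 0.287 = 1.204 / 0.287 = 4.195 d.

t ≈ 4.20 d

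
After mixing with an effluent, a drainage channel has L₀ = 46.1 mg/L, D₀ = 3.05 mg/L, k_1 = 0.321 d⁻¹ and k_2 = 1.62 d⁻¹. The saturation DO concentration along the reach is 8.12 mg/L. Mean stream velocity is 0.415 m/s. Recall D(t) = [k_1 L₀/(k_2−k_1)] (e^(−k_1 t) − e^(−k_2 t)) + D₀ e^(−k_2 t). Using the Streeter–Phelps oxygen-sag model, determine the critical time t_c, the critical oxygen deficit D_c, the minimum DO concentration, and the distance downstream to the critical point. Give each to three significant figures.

t_c ≈ 1.01 d; D_c ≈ 6.61 mg/L; min DO ≈ 1.51 mg/L; x_c ≈ 36.1 km

At the critical point dD/dt = 0, so k_1 L₀ e^(−k_1 t) = k_2 D. Substituting D(t) from the Streeter–Phelps equation and solving for t gives
t_c = ln[(k_2/k_1)(1 − D₀(k_2−k_1)/(k_1 L₀))] / (k_2−k_1).
Here k_2−k_1 = 1.299 d⁻¹ and 1 − D₀(k_2−k_1)/(k_1 L₀) = 1 − 3.05×1.299/(0.321×46.1) = 0.7323, so
t_c = ln(5.047 × 0.7323) / 1.299 = 1.307 / 1.299 = 1.006 d.
D_c = (k_1/k_2) L₀ e^(−k_1 t_c) = (0.321/1.62) × 46.1 × e^(−0.321×1.006) = 0.1981 × 46.1 × 0.7240 = 6.613 mg/L.
Minimum DO = C_s − D_c = 8.12 − 6.613 = 1.507 mg/L.
x_c = v t_c = 0.415 m/s × 1.006 d × 86400 s/d = 36080 m ≈ 36.1 km.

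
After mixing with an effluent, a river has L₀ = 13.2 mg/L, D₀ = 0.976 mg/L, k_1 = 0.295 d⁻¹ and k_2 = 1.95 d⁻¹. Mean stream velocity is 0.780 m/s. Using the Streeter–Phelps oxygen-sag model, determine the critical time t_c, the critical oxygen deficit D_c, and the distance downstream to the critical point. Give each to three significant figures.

t_c ≈ 0.817 d; D_c ≈ 1.57 mg/L; x_c ≈ 55.1 km

At the critical point dD/dt = 0, so k_1 L₀ e^(−k_1 t) = k_2 D. Substituting D(t) from the Streeter–Phelps equation and solving for t gives
t_c = ln[(k_2/k_1)(1 − D₀(k_2−k_1)/(k_1 L₀))] / (k_2−k_1).
Here k_2−k_1 = 1.655 d⁻¹ and 1 − D₀(k_2−k_1)/(k_1 L₀) = 1 − 0.976×1.655/(0.295×13.2) = 0.5852, so
t_c = ln(6.610 × 0.5852) / 1.655 = 1.353 / 1.655 = 0.8174 d.
D_c = (k_1/k_2) L₀ e^(−k_1 t_c) = (0.295/1.95) × 13.2 × e^(−0.295×0.8174) = 0.1513 × 13.2 × 0.7857 = 1.569 mg/L.
x_c = v t_c = 0.780 m/s × 0.8174 d × 86400 s/d = 55090 m ≈ 55.1 km.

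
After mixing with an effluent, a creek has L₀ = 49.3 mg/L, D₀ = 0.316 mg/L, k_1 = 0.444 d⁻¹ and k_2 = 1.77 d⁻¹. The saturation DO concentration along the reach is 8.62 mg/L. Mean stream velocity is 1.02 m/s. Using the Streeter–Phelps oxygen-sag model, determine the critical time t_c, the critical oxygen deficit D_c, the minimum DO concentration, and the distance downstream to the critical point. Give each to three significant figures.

t_c ≈ 1.03 d; D_c ≈ 7.83 mg/L; min DO ≈ 0.786 mg/L; x_c ≈ 90.6 km

At the critical point dD/dt = 0, so k_1 L₀ e^(−k_1 t) = k_2 D. Substituting D(t) from the Streeter–Phelps equation and solving for t gives
t_c = ln[(k_2/k_1)(1 − D₀(k_2−k_1)/(k_1 L₀))] / (k_2−k_1).
Here k_2−k_1 = 1.326 d⁻¹ and 1 − D₀(k_2−k_1)/(k_1 L₀) = 1 − 0.316×1.326/(0.444×49.3) = 0.9809, so
t_c = ln(3.986 × 0.9809) / 1.326 = 1.364 / 1.326 = 1.028 d.
D_c = (k_1/k_2) L₀ e^(−k_1 t_c) = (0.444/1.77) × 49.3 × e^(−0.444×1.028) = 0.2508 × 49.3 × 0.6334 = 7.834 mg/L.
Minimum DO = C_s − D_c = 8.62 − 7.834 = 0.7863 mg/L.
x_c = v t_c = 1.02 m/s × 1.028 d × 86400 s/d = 90630 m ≈ 90.6 km.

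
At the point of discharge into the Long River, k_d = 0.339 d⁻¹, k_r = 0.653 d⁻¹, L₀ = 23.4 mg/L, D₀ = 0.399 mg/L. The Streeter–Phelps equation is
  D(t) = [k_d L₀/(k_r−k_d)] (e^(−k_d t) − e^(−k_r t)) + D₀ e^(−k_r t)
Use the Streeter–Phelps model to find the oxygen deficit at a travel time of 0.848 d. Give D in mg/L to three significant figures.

k_d L₀/(k_r−k_d) = 0.339×23.4/(0.653−0.339) = 7.933/0.3140 = 25.26 mg/L.
e^(−k_d t) = e^(−0.339×0.8480) = 0.7502; e^(−k_r t) = e^(−0.653×0.8480) = 0.5748.
D = 25.26 × (0.7502 − 0.5748) + 0.399 × 0.5748 = 4.430 + 0.2293 = 4.660 mg/L.

D ≈ 4.66 mg/L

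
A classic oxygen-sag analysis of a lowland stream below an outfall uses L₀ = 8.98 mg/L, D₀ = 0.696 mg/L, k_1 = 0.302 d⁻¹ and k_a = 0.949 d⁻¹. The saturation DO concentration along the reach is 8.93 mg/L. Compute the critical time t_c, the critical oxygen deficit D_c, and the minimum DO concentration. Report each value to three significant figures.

At the critical point dD/dt = 0, so k_1 L₀ e^(−k_1 t) = k_a D. Substituting D(t) from the Streeter–Phelps equation and solving for t gives
t_c = ln[(k_a/k_1)(1 − D₀(k_a−k_1)/(k_1 L₀))] / (k_a−k_1).
Here k_a−k_1 = 0.6470 d⁻¹ and 1 − D₀(k_a−k_1)/(k_1 L₀) = 1 − 0.696×0.6470/(0.302×8.98) = 0.8340, so
t_c = ln(3.142 × 0.8340) / 0.6470 = 0.9634 / 0.6470 = 1.489 d.
D_c = (k_1/k_a) L₀ e^(−k_1 t_c) = (0.302/0.949) × 8.98 × e^(−0.302×1.489) = 0.3182 × 8.98 × 0.6378 = 1.823 mg/L.
Minimum DO = C_s − D_c = 8.93 − 1.823 = 7.107 mg/L.

t_c ≈ 1.49 d; D_c ≈ 1.82 mg/L; min DO ≈ 7.11 mg/L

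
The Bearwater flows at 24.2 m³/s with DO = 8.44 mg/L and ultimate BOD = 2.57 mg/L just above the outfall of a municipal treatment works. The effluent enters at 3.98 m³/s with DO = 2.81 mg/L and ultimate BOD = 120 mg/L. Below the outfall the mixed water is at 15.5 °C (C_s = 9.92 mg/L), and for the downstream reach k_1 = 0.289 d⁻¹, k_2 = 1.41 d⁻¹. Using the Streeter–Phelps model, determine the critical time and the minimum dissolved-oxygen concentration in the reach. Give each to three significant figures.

Mixed DO = (24.2×8.44 + 3.98×2.81)/(24.2+3.98) = 215.4/28.18 = 7.645 mg/L.
Mixed L₀ = (24.2×2.57 + 3.98×120)/(28.18) = 539.8/28.18 = 19.16 mg/L.
Initial deficit D₀ = C_s − DO₀ = 9.92 − 7.645 = 2.275 mg/L.
t_c = (1/1.121) ln[(1.41/0.289)(1 − 2.275×1.121/(0.289×19.16))] = 0.8921 × ln(2.631) = 0.8630 d.
D_c = (0.289/1.41) × 19.16 × e^(−0.289×0.8630) = 0.2050 × 19.16 × 0.7793 = 3.060 mg/L.
Minimum DO = 9.92 − 3.060 = 6.860 mg/L.

t_c ≈ 0.863 d; minimum DO ≈ 6.86 mg/L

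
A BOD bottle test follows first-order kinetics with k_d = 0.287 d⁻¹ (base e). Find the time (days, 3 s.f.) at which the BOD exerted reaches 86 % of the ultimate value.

t ≈ 6.85 d

y/L₀ = 1 − e^(−k_d t) = 0.86 ⇒ e^(−k_d t) = 0.140
t = −ln(0.140) / 0.287 = 1.966 / 0.287 = 6.851 d.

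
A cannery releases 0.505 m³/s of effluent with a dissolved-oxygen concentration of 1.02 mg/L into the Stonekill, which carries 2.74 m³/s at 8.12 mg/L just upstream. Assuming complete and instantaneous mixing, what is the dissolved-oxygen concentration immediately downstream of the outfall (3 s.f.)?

Flow-weighted mixing: C = (Q_r C_r + Q_w C_w)/(Q_r + Q_w)
= (2.74×8.12 + 0.505×1.02)/(2.74 + 0.505) = 22.76/3.245 = 7.015 mg/L.

7.02 mg/L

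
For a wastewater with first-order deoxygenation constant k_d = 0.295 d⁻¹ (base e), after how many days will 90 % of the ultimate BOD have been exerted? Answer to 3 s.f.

y/L₀ = 1 − e^(−k_d t) = 0.90 ⇒ e^(−k_d t) = 0.100
t = −ln(0.100) / 0.295 = 2.303 / 0.295 = 7.805 d.

t ≈ 7.81 d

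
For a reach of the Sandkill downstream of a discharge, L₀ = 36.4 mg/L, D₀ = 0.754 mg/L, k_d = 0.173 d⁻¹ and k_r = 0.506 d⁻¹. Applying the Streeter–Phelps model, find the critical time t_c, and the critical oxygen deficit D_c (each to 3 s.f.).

With k_r/k_d = 2.925 and 1 − D₀(k_r−k_d)/(k_d L₀) = 0.9601,
t_c = ln(2.925 × 0.9601) / (0.506 − 0.173) = ln(2.808) / 0.3330 = 1.033/0.3330 = 3.101 d.
L(t_c) = L₀ e^(−k_d t_c) = 36.4 × 0.5848 = 21.29 mg/L, and at the critical point k_r D_c = k_d L, so D_c = (0.173/0.506) × 21.29 = 7.278 mg/L.

t_c ≈ 3.10 d; D_c ≈ 7.28 mg/L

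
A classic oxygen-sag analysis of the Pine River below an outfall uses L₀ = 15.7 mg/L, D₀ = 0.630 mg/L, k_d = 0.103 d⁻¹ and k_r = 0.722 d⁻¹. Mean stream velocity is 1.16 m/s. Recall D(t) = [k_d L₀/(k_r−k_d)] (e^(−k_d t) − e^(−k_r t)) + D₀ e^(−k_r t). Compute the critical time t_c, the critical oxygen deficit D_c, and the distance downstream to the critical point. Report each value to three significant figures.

At the critical point dD/dt = 0, so k_d L₀ e^(−k_d t) = k_r D. Substituting D(t) from the Streeter–Phelps equation and solving for t gives
t_c = ln[(k_r/k_d)(1 − D₀(k_r−k_d)/(k_d L₀))] / (k_r−k_d).
Here k_r−k_d = 0.6190 d⁻¹ and 1 − D₀(k_r−k_d)/(k_d L₀) = 1 − 0.630×0.6190/(0.103×15.7) = 0.7588, so
t_c = ln(7.010 × 0.7588) / 0.6190 = 1.671 / 0.6190 = 2.700 d.
L(t_c) = L₀ e^(−k_d t_c) = 15.7 × 0.7572 = 11.89 mg/L, and at the critical point k_r D_c = k_d L, so D_c = (0.103/0.722) × 11.89 = 1.696 mg/L.
x_c = v t_c = 1.16 m/s × 2.700 d × 86400 s/d = 270600 m ≈ 271 km.

t_c ≈ 2.70 d; D_c ≈ 1.70 mg/L; x_c ≈ 271 km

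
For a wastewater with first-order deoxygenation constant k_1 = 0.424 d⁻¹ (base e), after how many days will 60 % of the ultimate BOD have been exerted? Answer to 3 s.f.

y/L₀ = 1 − e^(−k_1 t) = 0.60 ⇒ e^(−k_1 t) = 0.400
t = −ln(0.400) / 0.424 = 0.9163 / 0.424 = 2.161 d.

t ≈ 2.16 d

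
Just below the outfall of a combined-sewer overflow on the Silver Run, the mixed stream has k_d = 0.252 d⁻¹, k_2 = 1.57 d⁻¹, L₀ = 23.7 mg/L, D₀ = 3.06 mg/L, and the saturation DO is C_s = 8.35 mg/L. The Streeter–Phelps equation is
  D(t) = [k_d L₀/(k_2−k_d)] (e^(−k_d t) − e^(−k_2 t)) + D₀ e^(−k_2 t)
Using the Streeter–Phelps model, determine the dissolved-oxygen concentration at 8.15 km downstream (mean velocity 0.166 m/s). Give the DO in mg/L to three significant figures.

Travel time t = x/v = 8.15 km / (0.166 m/s) = 8150 m / 0.166 m/s = 49100 s = 0.5682 d.
k_d L₀/(k_2−k_d) = 0.252×23.7/(1.57−0.252) = 5.972/1.318 = 4.531 mg/L.
e^(−k_d t) = e^(−0.252×0.5682) = 0.8666; e^(−k_2 t) = e^(−1.57×0.5682) = 0.4098.
D = 4.531 × (0.8666 − 0.4098) + 3.06 × 0.4098 = 2.070 + 1.254 = 3.324 mg/L.
DO = C_s − D = 8.35 − 3.324 = 5.026 mg/L.

DO ≈ 5.03 mg/L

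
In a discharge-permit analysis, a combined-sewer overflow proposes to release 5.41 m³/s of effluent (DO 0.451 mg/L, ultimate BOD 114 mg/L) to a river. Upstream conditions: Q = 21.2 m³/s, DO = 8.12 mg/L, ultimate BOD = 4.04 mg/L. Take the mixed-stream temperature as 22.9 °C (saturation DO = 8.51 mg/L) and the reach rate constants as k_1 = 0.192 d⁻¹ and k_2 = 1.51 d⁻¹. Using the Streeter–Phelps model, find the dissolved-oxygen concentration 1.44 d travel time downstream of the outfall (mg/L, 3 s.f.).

Mixed DO = (21.2×8.12 + 5.41×0.451)/(21.2+5.41) = 174.6/26.61 = 6.561 mg/L.
Mixed L₀ = (21.2×4.04 + 5.41×114)/(26.61) = 702.4/26.61 = 26.40 mg/L.
Initial deficit D₀ = C_s − DO₀ = 8.51 − 6.561 = 1.949 mg/L.
D(1.44) = [0.192×26.40/(1.51−0.192)](e^(−0.192×1.44) − e^(−1.51×1.44)) + 1.949 e^(−1.51×1.44)
= 3.845 × (0.7584 − 0.1137) + 1.949 × 0.1137 = 2.701 mg/L.
DO = 8.51 − 2.701 = 5.809 mg/L.

DO ≈ 5.81 mg/L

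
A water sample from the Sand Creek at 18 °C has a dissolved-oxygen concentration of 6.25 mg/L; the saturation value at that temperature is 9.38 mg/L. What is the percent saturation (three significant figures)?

66.6 % saturation

% saturation = C/C_s × 100 = 6.25/9.38 × 100 = 66.6 %.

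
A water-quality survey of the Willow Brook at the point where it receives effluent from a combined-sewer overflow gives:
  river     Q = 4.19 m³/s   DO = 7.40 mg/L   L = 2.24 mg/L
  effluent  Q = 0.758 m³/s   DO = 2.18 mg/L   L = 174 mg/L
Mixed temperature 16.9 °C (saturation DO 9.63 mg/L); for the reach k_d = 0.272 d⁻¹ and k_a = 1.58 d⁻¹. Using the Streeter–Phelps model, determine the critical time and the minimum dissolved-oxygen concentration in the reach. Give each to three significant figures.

Mixed DO = (4.19×7.40 + 0.758×2.18)/(4.19+0.758) = 32.66/4.948 = 6.600 mg/L.
Mixed L₀ = (4.19×2.24 + 0.758×174)/(4.948) = 141.3/4.948 = 28.55 mg/L.
Initial deficit D₀ = C_s − DO₀ = 9.63 − 6.600 = 3.030 mg/L.
t_c = (1/1.308) ln[(1.58/0.272)(1 − 3.030×1.308/(0.272×28.55))] = 0.7645 × ln(2.845) = 0.7993 d.
D_c = (0.272/1.58) × 28.55 × e^(−0.272×0.7993) = 0.1722 × 28.55 × 0.8046 = 3.955 mg/L.
Minimum DO = 9.63 − 3.955 = 5.675 mg/L.

t_c ≈ 0.799 d; minimum DO ≈ 5.68 mg/L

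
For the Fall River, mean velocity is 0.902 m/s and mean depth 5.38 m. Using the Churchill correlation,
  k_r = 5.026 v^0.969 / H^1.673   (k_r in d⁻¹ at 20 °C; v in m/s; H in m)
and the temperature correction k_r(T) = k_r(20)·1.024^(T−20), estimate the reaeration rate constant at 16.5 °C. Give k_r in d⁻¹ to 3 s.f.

k_r ≈ 0.251 d⁻¹

k_r(20) = 5.026 × 0.902^0.969 / 5.38^1.673 = 5.026 × 0.9049 / 16.70 = 0.2724 d⁻¹.
k_r(16.5) = 0.2724 × 1.024^(16.5−20) = 0.2724 × 0.9203 = 0.2507 d⁻¹.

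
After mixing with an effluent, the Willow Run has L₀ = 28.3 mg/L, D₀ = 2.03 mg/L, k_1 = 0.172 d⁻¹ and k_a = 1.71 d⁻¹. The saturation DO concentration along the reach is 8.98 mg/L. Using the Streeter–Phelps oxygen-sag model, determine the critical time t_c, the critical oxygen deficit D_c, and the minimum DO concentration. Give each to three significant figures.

t_c ≈ 0.827 d; D_c ≈ 2.47 mg/L; min DO ≈ 6.51 mg/L

At the critical point dD/dt = 0, so k_1 L₀ e^(−k_1 t) = k_a D. Substituting D(t) from the Streeter–Phelps equation and solving for t gives
t_c = ln[(k_a/k_1)(1 − D₀(k_a−k_1)/(k_1 L₀))] / (k_a−k_1).
Here k_a−k_1 = 1.538 d⁻¹ and 1 − D₀(k_a−k_1)/(k_1 L₀) = 1 − 2.03×1.538/(0.172×28.3) = 0.3586, so
t_c = ln(9.942 × 0.3586) / 1.538 = 1.271 / 1.538 = 0.8265 d.
D_c = (k_1/k_a) L₀ e^(−k_1 t_c) = (0.172/1.71) × 28.3 × e^(−0.172×0.8265) = 0.1006 × 28.3 × 0.8675 = 2.469 mg/L.
Minimum DO = C_s − D_c = 8.98 − 2.469 = 6.511 mg/L.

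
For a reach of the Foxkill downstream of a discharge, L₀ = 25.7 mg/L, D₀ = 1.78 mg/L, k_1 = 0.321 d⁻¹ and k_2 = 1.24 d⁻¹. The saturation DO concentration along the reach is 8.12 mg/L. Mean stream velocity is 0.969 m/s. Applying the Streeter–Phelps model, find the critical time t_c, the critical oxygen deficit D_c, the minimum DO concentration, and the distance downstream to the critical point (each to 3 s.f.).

t_c ≈ 1.23 d; D_c ≈ 4.48 mg/L; min DO ≈ 3.64 mg/L; x_c ≈ 103 km

t_c = [1/(k_2−k_1)] ln[(k_2/k_1)(1 − D₀(k_2−k_1)/(k_1 L₀))]
= [1/(1.24−0.321)] ln[(1.24/0.321)(1 − 1.78×0.9190/(0.321×25.7))]
= (1/0.9190) ln[3.863 × 0.8017] = 1.088 × ln(3.097) = 1.088 × 1.130 = 1.230 d.
L(t_c) = L₀ e^(−k_1 t_c) = 25.7 × 0.6738 = 17.32 mg/L, and at the critical point k_2 D_c = k_1 L, so D_c = (0.321/1.24) × 17.32 = 4.483 mg/L.
Minimum DO = C_s − D_c = 8.12 − 4.483 = 3.637 mg/L.
x_c = v t_c = 0.969 m/s × 1.230 d × 86400 s/d = 103000 m ≈ 103 km.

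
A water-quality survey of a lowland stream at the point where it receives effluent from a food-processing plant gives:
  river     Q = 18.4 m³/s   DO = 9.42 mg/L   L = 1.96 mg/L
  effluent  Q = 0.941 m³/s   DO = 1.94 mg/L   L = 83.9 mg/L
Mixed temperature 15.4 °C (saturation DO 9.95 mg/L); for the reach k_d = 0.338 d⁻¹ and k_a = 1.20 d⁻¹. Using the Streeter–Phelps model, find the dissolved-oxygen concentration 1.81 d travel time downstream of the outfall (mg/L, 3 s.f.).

DO ≈ 8.85 mg/L

Mixed DO = (18.4×9.42 + 0.941×1.94)/(18.4+0.941) = 175.2/19.34 = 9.056 mg/L.
Mixed L₀ = (18.4×1.96 + 0.941×83.9)/(19.34) = 115.0/19.34 = 5.947 mg/L.
Initial deficit D₀ = C_s − DO₀ = 9.95 − 9.056 = 0.8939 mg/L.
D(1.81) = [0.338×5.947/(1.20−0.338)](e^(−0.338×1.81) − e^(−1.20×1.81)) + 0.8939 e^(−1.20×1.81)
= 2.332 × (0.5424 − 0.1139) + 0.8939 × 0.1139 = 1.101 mg/L.
DO = 9.95 − 1.101 = 8.849 mg/L.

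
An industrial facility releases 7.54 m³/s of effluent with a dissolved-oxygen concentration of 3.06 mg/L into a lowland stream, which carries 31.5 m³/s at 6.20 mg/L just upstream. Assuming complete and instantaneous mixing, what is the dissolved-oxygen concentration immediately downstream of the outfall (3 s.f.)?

Flow-weighted mixing: C = (Q_r C_r + Q_w C_w)/(Q_r + Q_w)
= (31.5×6.20 + 7.54×3.06)/(31.5 + 7.54) = 218.4/39.04 = 5.594 mg/L.

5.59 mg/L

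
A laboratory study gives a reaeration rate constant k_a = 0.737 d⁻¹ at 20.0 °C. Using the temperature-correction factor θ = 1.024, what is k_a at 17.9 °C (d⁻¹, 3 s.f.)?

k_a ≈ 0.701 d⁻¹

k_a(T₂) = k_a(T₁) · θ^(T₂−T₁) = 0.737 × 1.024^(17.9−20.0)
= 0.737 × 1.024^-2.10 = 0.737 × 0.9514 = 0.7012 d⁻¹.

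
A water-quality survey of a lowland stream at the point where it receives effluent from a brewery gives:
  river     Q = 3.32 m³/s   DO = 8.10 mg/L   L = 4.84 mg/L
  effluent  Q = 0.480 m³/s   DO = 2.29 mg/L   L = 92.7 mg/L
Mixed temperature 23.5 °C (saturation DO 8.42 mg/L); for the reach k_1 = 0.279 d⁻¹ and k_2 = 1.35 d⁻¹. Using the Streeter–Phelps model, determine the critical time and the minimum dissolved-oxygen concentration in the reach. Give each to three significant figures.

t_c ≈ 1.20 d; minimum DO ≈ 6.06 mg/L

Mixed DO = (3.32×8.10 + 0.480×2.29)/(3.32+0.480) = 27.99/3.800 = 7.366 mg/L.
Mixed L₀ = (3.32×4.84 + 0.480×92.7)/(3.800) = 60.56/3.800 = 15.94 mg/L.
Initial deficit D₀ = C_s − DO₀ = 8.42 − 7.366 = 1.054 mg/L.
t_c = (1/1.071) ln[(1.35/0.279)(1 − 1.054×1.071/(0.279×15.94))] = 0.9337 × ln(3.610) = 1.199 d.
D_c = (0.279/1.35) × 15.94 × e^(−0.279×1.199) = 0.2067 × 15.94 × 0.7157 = 2.358 mg/L.
Minimum DO = 8.42 − 2.358 = 6.062 mg/L.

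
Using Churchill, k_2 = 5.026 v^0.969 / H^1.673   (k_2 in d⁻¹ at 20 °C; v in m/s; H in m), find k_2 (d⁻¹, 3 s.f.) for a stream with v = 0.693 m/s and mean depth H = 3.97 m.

k_2 ≈ 0.351 d⁻¹

k_2 = 5.026 × 0.693^0.969 / 3.97^1.673 = 5.026 × 0.7009 / 10.04 = 0.3508 d⁻¹.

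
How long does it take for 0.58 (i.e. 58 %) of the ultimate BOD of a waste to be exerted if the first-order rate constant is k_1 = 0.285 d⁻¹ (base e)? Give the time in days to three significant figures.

y/L₀ = 1 − e^(−k_1 t) = 0.58 ⇒ e^(−k_1 t) = 0.420
t = −ln(0.420) / 0.285 = 0.8675 / 0.285 = 3.044 d.

t ≈ 3.04 d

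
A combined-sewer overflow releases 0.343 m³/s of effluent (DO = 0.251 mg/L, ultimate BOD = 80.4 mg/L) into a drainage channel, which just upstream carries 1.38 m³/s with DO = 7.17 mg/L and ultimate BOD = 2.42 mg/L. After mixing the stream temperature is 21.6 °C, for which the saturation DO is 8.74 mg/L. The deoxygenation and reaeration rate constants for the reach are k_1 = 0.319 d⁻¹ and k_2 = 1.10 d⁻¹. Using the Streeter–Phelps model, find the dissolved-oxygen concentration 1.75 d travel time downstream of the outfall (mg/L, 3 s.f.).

DO ≈ 5.19 mg/L

Mixed DO = (1.38×7.17 + 0.343×0.251)/(1.38+0.343) = 9.981/1.723 = 5.793 mg/L.
Mixed L₀ = (1.38×2.42 + 0.343×80.4)/(1.723) = 30.92/1.723 = 17.94 mg/L.
Initial deficit D₀ = C_s − DO₀ = 8.74 − 5.793 = 2.947 mg/L.
D(1.75) = [0.319×17.94/(1.10−0.319)](e^(−0.319×1.75) − e^(−1.10×1.75)) + 2.947 e^(−1.10×1.75)
= 7.329 × (0.5722 − 0.1459) + 2.947 × 0.1459 = 3.555 mg/L.
DO = 8.74 − 3.555 = 5.185 mg/L.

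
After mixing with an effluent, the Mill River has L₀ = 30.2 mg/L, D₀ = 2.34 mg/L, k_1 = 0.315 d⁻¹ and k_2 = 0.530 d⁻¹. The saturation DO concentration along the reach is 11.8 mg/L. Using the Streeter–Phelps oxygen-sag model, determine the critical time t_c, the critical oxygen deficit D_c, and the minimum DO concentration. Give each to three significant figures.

t_c ≈ 2.17 d; D_c ≈ 9.07 mg/L; min DO ≈ 2.73 mg/L

t_c = [1/(k_2−k_1)] ln[(k_2/k_1)(1 − D₀(k_2−k_1)/(k_1 L₀))]
= [1/(0.530−0.315)] ln[(0.530/0.315)(1 − 2.34×0.2150/(0.315×30.2))]
= (1/0.2150) ln[1.683 × 0.9471] = 4.651 × ln(1.594) = 4.651 × 0.4660 = 2.167 d.
L(t_c) = L₀ e^(−k_1 t_c) = 30.2 × 0.5053 = 15.26 mg/L, and at the critical point k_2 D_c = k_1 L, so D_c = (0.315/0.530) × 15.26 = 9.069 mg/L.
Minimum DO = C_s − D_c = 11.8 − 9.069 = 2.731 mg/L.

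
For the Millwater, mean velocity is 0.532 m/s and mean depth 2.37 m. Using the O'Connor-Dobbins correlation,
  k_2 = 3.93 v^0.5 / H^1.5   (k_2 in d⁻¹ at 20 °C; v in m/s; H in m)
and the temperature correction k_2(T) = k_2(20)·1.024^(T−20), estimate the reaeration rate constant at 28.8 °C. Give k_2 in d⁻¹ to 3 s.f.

k_2 ≈ 0.968 d⁻¹

k_2(20) = 3.93 × 0.532^0.5 / 2.37^1.5 = 3.93 × 0.7294 / 3.649 = 0.7856 d⁻¹.
k_2(28.8) = 0.7856 × 1.024^(28.8−20) = 0.7856 × 1.232 = 0.9680 d⁻¹.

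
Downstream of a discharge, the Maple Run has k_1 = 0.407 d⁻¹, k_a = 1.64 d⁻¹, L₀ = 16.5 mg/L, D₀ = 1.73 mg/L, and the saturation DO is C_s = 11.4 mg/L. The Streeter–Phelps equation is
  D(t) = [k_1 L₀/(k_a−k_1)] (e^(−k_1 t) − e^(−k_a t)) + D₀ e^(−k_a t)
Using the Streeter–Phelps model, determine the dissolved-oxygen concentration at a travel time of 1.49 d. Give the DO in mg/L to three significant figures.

DO ≈ 8.75 mg/L

k_1 L₀/(k_a−k_1) = 0.407×16.5/(1.64−0.407) = 6.715/1.233 = 5.446 mg/L.
e^(−k_1 t) = e^(−0.407×1.490) = 0.5453; e^(−k_a t) = e^(−1.64×1.490) = 0.08685.
D = 5.446 × (0.5453 − 0.08685) + 1.73 × 0.08685 = 2.497 + 0.1502 = 2.647 mg/L.
DO = C_s − D = 11.4 − 2.647 = 8.753 mg/L.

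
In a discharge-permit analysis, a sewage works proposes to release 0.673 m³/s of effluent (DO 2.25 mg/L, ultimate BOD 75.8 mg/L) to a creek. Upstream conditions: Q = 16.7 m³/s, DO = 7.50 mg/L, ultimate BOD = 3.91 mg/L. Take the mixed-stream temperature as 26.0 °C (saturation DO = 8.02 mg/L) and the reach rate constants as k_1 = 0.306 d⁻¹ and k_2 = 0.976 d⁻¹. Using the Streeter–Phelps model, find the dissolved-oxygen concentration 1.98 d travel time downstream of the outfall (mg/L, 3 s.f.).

Mixed DO = (16.7×7.50 + 0.673×2.25)/(16.7+0.673) = 126.8/17.37 = 7.297 mg/L.
Mixed L₀ = (16.7×3.91 + 0.673×75.8)/(17.37) = 116.3/17.37 = 6.695 mg/L.
Initial deficit D₀ = C_s − DO₀ = 8.02 − 7.297 = 0.7234 mg/L.
D(1.98) = [0.306×6.695/(0.976−0.306)](e^(−0.306×1.98) − e^(−0.976×1.98)) + 0.7234 e^(−0.976×1.98)
= 3.058 × (0.5456 − 0.1448) + 0.7234 × 0.1448 = 1.330 mg/L.
DO = 8.02 − 1.330 = 6.690 mg/L.

DO ≈ 6.69 mg/L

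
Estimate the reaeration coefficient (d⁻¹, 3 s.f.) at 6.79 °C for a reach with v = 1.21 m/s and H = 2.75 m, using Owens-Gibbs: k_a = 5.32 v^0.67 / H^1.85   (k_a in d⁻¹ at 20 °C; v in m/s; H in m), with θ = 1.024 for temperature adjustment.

k_a ≈ 0.680 d⁻¹

k_a(20) = 5.32 × 1.21^0.67 / 2.75^1.85 = 5.32 × 1.136 / 6.498 = 0.9303 d⁻¹.
k_a(6.79) = 0.9303 × 1.024^(6.79−20) = 0.9303 × 0.7310 = 0.6801 d⁻¹.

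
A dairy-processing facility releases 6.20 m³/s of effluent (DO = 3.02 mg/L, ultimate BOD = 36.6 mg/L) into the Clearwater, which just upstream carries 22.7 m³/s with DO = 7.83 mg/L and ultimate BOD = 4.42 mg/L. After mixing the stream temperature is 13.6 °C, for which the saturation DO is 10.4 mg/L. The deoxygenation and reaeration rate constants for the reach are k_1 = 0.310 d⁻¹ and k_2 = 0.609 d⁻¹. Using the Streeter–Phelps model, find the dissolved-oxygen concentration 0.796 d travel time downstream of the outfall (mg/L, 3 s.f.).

DO ≈ 6.24 mg/L

Mixed DO = (22.7×7.83 + 6.20×3.02)/(22.7+6.20) = 196.5/28.90 = 6.798 mg/L.
Mixed L₀ = (22.7×4.42 + 6.20×36.6)/(28.90) = 327.3/28.90 = 11.32 mg/L.
Initial deficit D₀ = C_s − DO₀ = 10.4 − 6.798 = 3.602 mg/L.
D(0.796) = [0.310×11.32/(0.609−0.310)](e^(−0.310×0.796) − e^(−0.609×0.796)) + 3.602 e^(−0.609×0.796)
= 11.74 × (0.7813 − 0.6158) + 3.602 × 0.6158 = 4.161 mg/L.
DO = 10.4 − 4.161 = 6.239 mg/L.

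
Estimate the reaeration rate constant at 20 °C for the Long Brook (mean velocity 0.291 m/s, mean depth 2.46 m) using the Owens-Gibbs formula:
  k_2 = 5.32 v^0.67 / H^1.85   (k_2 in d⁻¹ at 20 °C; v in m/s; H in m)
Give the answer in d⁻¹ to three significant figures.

k_2 = 5.32 × 0.291^0.67 / 2.46^1.85 = 5.32 × 0.4373 / 5.287 = 0.4400 d⁻¹.

k_2 ≈ 0.440 d⁻¹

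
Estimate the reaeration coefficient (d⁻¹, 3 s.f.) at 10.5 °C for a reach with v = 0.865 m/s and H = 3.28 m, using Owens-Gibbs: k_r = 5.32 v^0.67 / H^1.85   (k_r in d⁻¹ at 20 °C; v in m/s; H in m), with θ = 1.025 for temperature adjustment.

k_r ≈ 0.424 d⁻¹

k_r(20) = 5.32 × 0.865^0.67 / 3.28^1.85 = 5.32 × 0.9074 / 9.003 = 0.5362 d⁻¹.
k_r(10.5) = 0.5362 × 1.025^(10.5−20) = 0.5362 × 0.7909 = 0.4241 d⁻¹.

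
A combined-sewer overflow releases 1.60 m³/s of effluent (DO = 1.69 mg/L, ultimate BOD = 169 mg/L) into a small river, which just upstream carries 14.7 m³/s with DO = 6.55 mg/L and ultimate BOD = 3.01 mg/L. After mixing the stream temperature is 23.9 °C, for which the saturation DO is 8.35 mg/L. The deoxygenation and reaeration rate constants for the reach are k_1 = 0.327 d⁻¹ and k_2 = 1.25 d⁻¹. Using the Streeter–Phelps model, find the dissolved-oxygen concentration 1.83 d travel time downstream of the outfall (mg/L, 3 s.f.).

DO ≈ 5.05 mg/L

Mixed DO = (14.7×6.55 + 1.60×1.69)/(14.7+1.60) = 98.99/16.30 = 6.073 mg/L.
Mixed L₀ = (14.7×3.01 + 1.60×169)/(16.30) = 314.6/16.30 = 19.30 mg/L.
Initial deficit D₀ = C_s − DO₀ = 8.35 − 6.073 = 2.277 mg/L.
D(1.83) = [0.327×19.30/(1.25−0.327)](e^(−0.327×1.83) − e^(−1.25×1.83)) + 2.277 e^(−1.25×1.83)
= 6.839 × (0.5497 − 0.1015) + 2.277 × 0.1015 = 3.296 mg/L.
DO = 8.35 − 3.296 = 5.054 mg/L.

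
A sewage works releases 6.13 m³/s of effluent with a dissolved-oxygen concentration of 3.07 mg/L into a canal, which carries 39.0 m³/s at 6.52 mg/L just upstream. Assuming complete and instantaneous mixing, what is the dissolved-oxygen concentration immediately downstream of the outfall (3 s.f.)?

6.05 mg/L

Flow-weighted mixing: C = (Q_r C_r + Q_w C_w)/(Q_r + Q_w)
= (39.0×6.52 + 6.13×3.07)/(39.0 + 6.13) = 273.1/45.13 = 6.051 mg/L.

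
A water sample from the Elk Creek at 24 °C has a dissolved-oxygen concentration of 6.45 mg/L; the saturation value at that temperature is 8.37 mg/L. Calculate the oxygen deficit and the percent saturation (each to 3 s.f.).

D ≈ 1.92 mg/L; 77.1 % saturation

D = C_s − C = 8.37 − 6.45 = 1.92 mg/L.
% saturation = 6.45/8.37 × 100 = 77.1 %.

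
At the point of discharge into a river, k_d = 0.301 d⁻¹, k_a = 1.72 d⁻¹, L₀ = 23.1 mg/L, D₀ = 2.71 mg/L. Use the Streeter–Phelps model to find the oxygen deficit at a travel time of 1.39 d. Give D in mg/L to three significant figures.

k_d L₀/(k_a−k_d) = 0.301×23.1/(1.72−0.301) = 6.953/1.419 = 4.900 mg/L.
e^(−k_d t) = e^(−0.301×1.390) = 0.6581; e^(−k_a t) = e^(−1.72×1.390) = 0.09156.
D = 4.900 × (0.6581 − 0.09156) + 2.71 × 0.09156 = 2.776 + 0.2481 = 3.024 mg/L.

D ≈ 3.02 mg/L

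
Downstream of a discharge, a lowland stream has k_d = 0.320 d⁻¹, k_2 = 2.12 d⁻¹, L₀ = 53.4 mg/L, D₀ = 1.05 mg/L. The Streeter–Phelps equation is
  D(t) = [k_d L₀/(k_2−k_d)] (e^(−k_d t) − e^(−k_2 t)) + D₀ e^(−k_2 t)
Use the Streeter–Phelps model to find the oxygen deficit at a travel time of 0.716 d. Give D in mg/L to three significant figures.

k_d L₀/(k_2−k_d) = 0.320×53.4/(2.12−0.320) = 17.09/1.800 = 9.493 mg/L.
e^(−k_d t) = e^(−0.320×0.7160) = 0.7952; e^(−k_2 t) = e^(−2.12×0.7160) = 0.2192.
D = 9.493 × (0.7952 − 0.2192) + 1.05 × 0.2192 = 5.469 + 0.2301 = 5.699 mg/L.

D ≈ 5.70 mg/L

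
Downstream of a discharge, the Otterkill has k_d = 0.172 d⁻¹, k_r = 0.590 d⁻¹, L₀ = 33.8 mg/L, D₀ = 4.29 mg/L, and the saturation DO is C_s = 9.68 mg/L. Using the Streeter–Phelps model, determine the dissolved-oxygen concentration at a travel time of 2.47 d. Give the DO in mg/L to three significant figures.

DO ≈ 2.83 mg/L

k_d L₀/(k_r−k_d) = 0.172×33.8/(0.590−0.172) = 5.814/0.4180 = 13.91 mg/L.
e^(−k_d t) = e^(−0.172×2.470) = 0.6539; e^(−k_r t) = e^(−0.590×2.470) = 0.2329.
D = 13.91 × (0.6539 − 0.2329) + 4.29 × 0.2329 = 5.855 + 0.9990 = 6.854 mg/L.
DO = C_s − D = 9.68 − 6.854 = 2.826 mg/L.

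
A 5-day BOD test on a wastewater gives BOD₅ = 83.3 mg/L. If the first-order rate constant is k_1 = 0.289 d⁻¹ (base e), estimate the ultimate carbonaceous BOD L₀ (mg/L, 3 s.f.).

BOD₅ = L₀(1 − e^(−5k_1)) ⇒ L₀ = BOD₅ / (1 − e^(−5×0.289))
= 83.3 / (1 − 0.2357) = 83.3 / 0.7643 = 109.0 mg/L.

L₀ ≈ 109 mg/L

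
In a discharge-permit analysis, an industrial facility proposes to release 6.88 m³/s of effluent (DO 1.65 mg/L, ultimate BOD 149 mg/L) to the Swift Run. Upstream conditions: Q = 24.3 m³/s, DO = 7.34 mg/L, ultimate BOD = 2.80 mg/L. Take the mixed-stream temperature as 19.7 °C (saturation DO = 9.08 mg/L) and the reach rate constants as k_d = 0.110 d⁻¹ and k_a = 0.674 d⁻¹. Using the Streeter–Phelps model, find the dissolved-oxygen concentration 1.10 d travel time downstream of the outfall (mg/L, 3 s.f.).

Mixed DO = (24.3×7.34 + 6.88×1.65)/(24.3+6.88) = 189.7/31.18 = 6.084 mg/L.
Mixed L₀ = (24.3×2.80 + 6.88×149)/(31.18) = 1093/31.18 = 35.06 mg/L.
Initial deficit D₀ = C_s − DO₀ = 9.08 − 6.084 = 2.996 mg/L.
D(1.10) = [0.110×35.06/(0.674−0.110)](e^(−0.110×1.10) − e^(−0.674×1.10)) + 2.996 e^(−0.674×1.10)
= 6.838 × (0.8860 − 0.4764) + 2.996 × 0.4764 = 4.228 mg/L.
DO = 9.08 − 4.228 = 4.852 mg/L.

DO ≈ 4.85 mg/L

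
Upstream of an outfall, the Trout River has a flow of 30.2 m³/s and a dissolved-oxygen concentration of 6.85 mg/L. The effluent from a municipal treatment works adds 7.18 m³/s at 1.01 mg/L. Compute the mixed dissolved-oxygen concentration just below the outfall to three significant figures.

5.73 mg/L

Flow-weighted mixing: C = (Q_r C_r + Q_w C_w)/(Q_r + Q_w)
= (30.2×6.85 + 7.18×1.01)/(30.2 + 7.18) = 214.1/37.38 = 5.728 mg/L.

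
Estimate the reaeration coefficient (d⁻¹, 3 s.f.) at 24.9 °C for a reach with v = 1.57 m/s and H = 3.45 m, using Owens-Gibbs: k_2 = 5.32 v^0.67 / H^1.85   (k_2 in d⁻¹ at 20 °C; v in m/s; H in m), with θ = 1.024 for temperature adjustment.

k_2(20) = 5.32 × 1.57^0.67 / 3.45^1.85 = 5.32 × 1.353 / 9.885 = 0.7281 d⁻¹.
k_2(24.9) = 0.7281 × 1.024^(24.9−20) = 0.7281 × 1.123 = 0.8178 d⁻¹.

k_2 ≈ 0.818 d⁻¹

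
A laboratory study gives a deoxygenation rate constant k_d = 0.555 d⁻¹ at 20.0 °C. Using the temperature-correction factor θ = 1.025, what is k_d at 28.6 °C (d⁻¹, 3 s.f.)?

k_d(T₂) = k_d(T₁) · θ^(T₂−T₁) = 0.555 × 1.025^(28.6−20.0)
= 0.555 × 1.025^8.60 = 0.555 × 1.237 = 0.6863 d⁻¹.

k_d ≈ 0.686 d⁻¹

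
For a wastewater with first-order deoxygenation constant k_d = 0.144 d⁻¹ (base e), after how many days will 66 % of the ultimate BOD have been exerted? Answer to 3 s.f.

y/L₀ = 1 − e^(−k_d t) = 0.66 ⇒ e^(−k_d t) = 0.340
t = −ln(0.340) / 0.144 = 1.079 / 0.144 = 7.492 d.

t ≈ 7.49 d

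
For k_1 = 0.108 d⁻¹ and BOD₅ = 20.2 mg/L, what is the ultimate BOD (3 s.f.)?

L₀ ≈ 48.4 mg/L

BOD₅ = L₀(1 − e^(−5k_1)) ⇒ L₀ = BOD₅ / (1 − e^(−5×0.108))
= 20.2 / (1 − 0.5827) = 20.2 / 0.4173 = 48.41 mg/L.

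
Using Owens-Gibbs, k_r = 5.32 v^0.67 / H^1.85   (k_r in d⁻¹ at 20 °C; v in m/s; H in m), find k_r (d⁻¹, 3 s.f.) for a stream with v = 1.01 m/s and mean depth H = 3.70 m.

k_r ≈ 0.476 d⁻¹

k_r = 5.32 × 1.01^0.67 / 3.70^1.85 = 5.32 × 1.007 / 11.25 = 0.4760 d⁻¹.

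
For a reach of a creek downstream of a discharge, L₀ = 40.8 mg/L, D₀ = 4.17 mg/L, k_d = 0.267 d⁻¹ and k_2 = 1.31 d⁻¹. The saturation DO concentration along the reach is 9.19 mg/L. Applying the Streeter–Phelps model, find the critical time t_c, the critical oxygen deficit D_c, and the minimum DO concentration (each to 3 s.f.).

With k_2/k_d = 4.906 and 1 − D₀(k_2−k_d)/(k_d L₀) = 0.6007,
t_c = ln(4.906 × 0.6007) / (1.31 − 0.267) = ln(2.947) / 1.043 = 1.081/1.043 = 1.036 d.
D_c = (k_d/k_2) L₀ e^(−k_d t_c) = (0.267/1.31) × 40.8 × e^(−0.267×1.036) = 0.2038 × 40.8 × 0.7583 = 6.306 mg/L.
Minimum DO = C_s − D_c = 9.19 − 6.306 = 2.884 mg/L.

t_c ≈ 1.04 d; D_c ≈ 6.31 mg/L; min DO ≈ 2.88 mg/L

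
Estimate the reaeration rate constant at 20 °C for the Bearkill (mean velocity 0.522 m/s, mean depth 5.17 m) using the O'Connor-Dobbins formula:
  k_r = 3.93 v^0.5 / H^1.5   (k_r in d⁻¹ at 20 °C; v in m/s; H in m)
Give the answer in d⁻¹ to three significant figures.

k_r ≈ 0.242 d⁻¹

k_r = 3.93 × 0.522^0.5 / 5.17^1.5 = 3.93 × 0.7225 / 11.76 = 0.2415 d⁻¹.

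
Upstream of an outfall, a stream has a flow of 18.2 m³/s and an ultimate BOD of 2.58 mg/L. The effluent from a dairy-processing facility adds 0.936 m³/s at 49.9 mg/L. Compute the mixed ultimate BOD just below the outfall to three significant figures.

Flow-weighted mixing: C = (Q_r C_r + Q_w C_w)/(Q_r + Q_w)
= (18.2×2.58 + 0.936×49.9)/(18.2 + 0.936) = 93.66/19.14 = 4.895 mg/L.

4.89 mg/L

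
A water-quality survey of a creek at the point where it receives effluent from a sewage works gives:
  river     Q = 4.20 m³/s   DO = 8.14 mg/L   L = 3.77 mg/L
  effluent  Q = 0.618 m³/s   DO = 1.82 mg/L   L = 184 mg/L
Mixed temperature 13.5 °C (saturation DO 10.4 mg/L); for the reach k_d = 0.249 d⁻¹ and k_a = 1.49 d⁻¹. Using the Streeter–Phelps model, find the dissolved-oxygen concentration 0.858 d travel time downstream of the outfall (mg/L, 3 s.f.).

DO ≈ 6.69 mg/L

Mixed DO = (4.20×8.14 + 0.618×1.82)/(4.20+0.618) = 35.31/4.818 = 7.329 mg/L.
Mixed L₀ = (4.20×3.77 + 0.618×184)/(4.818) = 129.5/4.818 = 26.89 mg/L.
Initial deficit D₀ = C_s − DO₀ = 10.4 − 7.329 = 3.071 mg/L.
D(0.858) = [0.249×26.89/(1.49−0.249)](e^(−0.249×0.858) − e^(−1.49×0.858)) + 3.071 e^(−1.49×0.858)
= 5.395 × (0.8076 − 0.2785) + 3.071 × 0.2785 = 3.710 mg/L.
DO = 10.4 − 3.710 = 6.690 mg/L.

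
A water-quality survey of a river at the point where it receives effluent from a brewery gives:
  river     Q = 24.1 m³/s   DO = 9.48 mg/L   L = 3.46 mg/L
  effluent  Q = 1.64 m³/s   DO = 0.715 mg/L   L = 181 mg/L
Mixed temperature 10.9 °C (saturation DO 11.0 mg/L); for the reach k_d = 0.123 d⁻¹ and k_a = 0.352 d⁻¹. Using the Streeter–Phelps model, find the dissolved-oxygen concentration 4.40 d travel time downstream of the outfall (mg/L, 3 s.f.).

DO ≈ 7.63 mg/L

Mixed DO = (24.1×9.48 + 1.64×0.715)/(24.1+1.64) = 229.6/25.74 = 8.922 mg/L.
Mixed L₀ = (24.1×3.46 + 1.64×181)/(25.74) = 380.2/25.74 = 14.77 mg/L.
Initial deficit D₀ = C_s − DO₀ = 11.0 − 8.922 = 2.078 mg/L.
D(4.40) = [0.123×14.77/(0.352−0.123)](e^(−0.123×4.40) − e^(−0.352×4.40)) + 2.078 e^(−0.352×4.40)
= 7.934 × (0.5820 − 0.2125) + 2.078 × 0.2125 = 3.374 mg/L.
DO = 11.0 − 3.374 = 7.626 mg/L.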